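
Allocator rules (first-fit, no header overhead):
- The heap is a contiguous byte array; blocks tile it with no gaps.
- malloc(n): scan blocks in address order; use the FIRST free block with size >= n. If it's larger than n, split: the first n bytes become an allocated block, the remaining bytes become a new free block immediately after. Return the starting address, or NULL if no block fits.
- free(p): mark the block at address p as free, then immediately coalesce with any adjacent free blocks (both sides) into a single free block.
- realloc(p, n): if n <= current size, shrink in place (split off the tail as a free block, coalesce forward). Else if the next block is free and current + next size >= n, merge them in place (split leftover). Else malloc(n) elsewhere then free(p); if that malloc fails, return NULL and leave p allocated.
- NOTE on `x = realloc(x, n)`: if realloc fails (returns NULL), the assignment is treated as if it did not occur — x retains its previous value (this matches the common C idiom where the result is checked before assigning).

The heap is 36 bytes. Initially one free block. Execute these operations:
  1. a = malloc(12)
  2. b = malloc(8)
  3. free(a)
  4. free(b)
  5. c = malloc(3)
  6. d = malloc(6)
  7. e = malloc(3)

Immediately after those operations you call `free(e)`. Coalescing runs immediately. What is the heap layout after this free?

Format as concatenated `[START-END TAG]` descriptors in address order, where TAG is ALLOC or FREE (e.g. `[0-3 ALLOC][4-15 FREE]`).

Op 1: a = malloc(12) -> a = 0; heap: [0-11 ALLOC][12-35 FREE]
Op 2: b = malloc(8) -> b = 12; heap: [0-11 ALLOC][12-19 ALLOC][20-35 FREE]
Op 3: free(a) -> (freed a); heap: [0-11 FREE][12-19 ALLOC][20-35 FREE]
Op 4: free(b) -> (freed b); heap: [0-35 FREE]
Op 5: c = malloc(3) -> c = 0; heap: [0-2 ALLOC][3-35 FREE]
Op 6: d = malloc(6) -> d = 3; heap: [0-2 ALLOC][3-8 ALLOC][9-35 FREE]
Op 7: e = malloc(3) -> e = 9; heap: [0-2 ALLOC][3-8 ALLOC][9-11 ALLOC][12-35 FREE]
free(e): e = 9 -> block [9-11 ALLOC]; mark free, coalesce with adjacent free neighbors -> [0-2 ALLOC][3-8 ALLOC][9-35 FREE]

Answer: [0-2 ALLOC][3-8 ALLOC][9-35 FREE]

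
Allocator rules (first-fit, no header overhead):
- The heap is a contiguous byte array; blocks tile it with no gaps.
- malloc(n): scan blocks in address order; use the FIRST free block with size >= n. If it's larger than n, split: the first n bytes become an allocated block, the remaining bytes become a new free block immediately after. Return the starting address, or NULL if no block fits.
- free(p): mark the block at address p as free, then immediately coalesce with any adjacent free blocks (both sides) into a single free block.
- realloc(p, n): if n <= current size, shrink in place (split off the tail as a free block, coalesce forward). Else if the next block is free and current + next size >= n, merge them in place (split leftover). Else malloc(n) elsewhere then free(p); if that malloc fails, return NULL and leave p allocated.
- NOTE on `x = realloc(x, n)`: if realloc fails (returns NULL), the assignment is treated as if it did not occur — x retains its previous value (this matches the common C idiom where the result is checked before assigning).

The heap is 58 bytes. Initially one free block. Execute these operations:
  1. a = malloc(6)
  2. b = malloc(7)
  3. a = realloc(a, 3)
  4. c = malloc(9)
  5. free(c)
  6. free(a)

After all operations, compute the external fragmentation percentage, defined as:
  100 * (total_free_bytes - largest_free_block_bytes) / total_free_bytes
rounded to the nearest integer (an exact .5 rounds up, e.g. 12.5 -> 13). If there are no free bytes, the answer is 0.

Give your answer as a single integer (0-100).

Answer: 12

Derivation:
Op 1: a = malloc(6) -> a = 0; heap: [0-5 ALLOC][6-57 FREE]
Op 2: b = malloc(7) -> b = 6; heap: [0-5 ALLOC][6-12 ALLOC][13-57 FREE]
Op 3: a = realloc(a, 3) -> a = 0; heap: [0-2 ALLOC][3-5 FREE][6-12 ALLOC][13-57 FREE]
Op 4: c = malloc(9) -> c = 13; heap: [0-2 ALLOC][3-5 FREE][6-12 ALLOC][13-21 ALLOC][22-57 FREE]
Op 5: free(c) -> (freed c); heap: [0-2 ALLOC][3-5 FREE][6-12 ALLOC][13-57 FREE]
Op 6: free(a) -> (freed a); heap: [0-5 FREE][6-12 ALLOC][13-57 FREE]
Free blocks: [6 45] total_free=51 largest=45 -> 100*(51-45)/51 = 600/51 ≈ 11.765 -> rounds to 12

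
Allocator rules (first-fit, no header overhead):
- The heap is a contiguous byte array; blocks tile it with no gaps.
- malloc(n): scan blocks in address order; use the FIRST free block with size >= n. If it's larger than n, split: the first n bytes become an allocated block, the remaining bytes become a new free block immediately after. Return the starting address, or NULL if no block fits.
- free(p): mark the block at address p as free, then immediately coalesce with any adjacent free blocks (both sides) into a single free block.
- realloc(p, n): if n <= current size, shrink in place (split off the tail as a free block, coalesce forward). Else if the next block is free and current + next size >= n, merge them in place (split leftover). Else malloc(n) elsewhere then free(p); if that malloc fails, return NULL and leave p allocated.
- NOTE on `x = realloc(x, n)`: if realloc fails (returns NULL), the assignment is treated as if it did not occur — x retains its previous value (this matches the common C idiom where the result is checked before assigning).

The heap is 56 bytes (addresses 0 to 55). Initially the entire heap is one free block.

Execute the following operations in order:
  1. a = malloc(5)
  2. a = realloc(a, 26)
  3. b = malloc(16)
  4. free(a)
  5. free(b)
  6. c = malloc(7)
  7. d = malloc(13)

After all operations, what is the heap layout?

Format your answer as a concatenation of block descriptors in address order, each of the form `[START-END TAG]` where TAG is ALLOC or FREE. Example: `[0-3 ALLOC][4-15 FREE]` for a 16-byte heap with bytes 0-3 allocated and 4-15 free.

Op 1: a = malloc(5) -> a = 0; heap: [0-4 ALLOC][5-55 FREE]
Op 2: a = realloc(a, 26) -> a = 0; heap: [0-25 ALLOC][26-55 FREE]
Op 3: b = malloc(16) -> b = 26; heap: [0-25 ALLOC][26-41 ALLOC][42-55 FREE]
Op 4: free(a) -> (freed a); heap: [0-25 FREE][26-41 ALLOC][42-55 FREE]
Op 5: free(b) -> (freed b); heap: [0-55 FREE]
Op 6: c = malloc(7) -> c = 0; heap: [0-6 ALLOC][7-55 FREE]
Op 7: d = malloc(13) -> d = 7; heap: [0-6 ALLOC][7-19 ALLOC][20-55 FREE]

Answer: [0-6 ALLOC][7-19 ALLOC][20-55 FREE]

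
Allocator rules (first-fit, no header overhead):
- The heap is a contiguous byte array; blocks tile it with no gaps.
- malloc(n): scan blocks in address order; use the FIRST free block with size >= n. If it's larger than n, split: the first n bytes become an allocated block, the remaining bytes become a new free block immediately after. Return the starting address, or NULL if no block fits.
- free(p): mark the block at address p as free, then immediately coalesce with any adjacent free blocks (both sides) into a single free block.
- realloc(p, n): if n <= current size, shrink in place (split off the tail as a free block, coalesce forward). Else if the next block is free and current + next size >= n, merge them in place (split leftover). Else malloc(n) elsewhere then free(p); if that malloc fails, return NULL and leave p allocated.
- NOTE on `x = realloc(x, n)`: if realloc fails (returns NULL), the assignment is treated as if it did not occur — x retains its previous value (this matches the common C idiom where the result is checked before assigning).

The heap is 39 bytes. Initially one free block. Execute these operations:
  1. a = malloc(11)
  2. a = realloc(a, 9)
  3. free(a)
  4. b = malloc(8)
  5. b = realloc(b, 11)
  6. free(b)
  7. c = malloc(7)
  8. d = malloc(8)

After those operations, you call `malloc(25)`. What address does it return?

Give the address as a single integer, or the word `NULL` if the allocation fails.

Answer: NULL

Derivation:
Op 1: a = malloc(11) -> a = 0; heap: [0-10 ALLOC][11-38 FREE]
Op 2: a = realloc(a, 9) -> a = 0; heap: [0-8 ALLOC][9-38 FREE]
Op 3: free(a) -> (freed a); heap: [0-38 FREE]
Op 4: b = malloc(8) -> b = 0; heap: [0-7 ALLOC][8-38 FREE]
Op 5: b = realloc(b, 11) -> b = 0; heap: [0-10 ALLOC][11-38 FREE]
Op 6: free(b) -> (freed b); heap: [0-38 FREE]
Op 7: c = malloc(7) -> c = 0; heap: [0-6 ALLOC][7-38 FREE]
Op 8: d = malloc(8) -> d = 7; heap: [0-6 ALLOC][7-14 ALLOC][15-38 FREE]
malloc(25): first-fit scan over [0-6 ALLOC][7-14 ALLOC][15-38 FREE] -> NULL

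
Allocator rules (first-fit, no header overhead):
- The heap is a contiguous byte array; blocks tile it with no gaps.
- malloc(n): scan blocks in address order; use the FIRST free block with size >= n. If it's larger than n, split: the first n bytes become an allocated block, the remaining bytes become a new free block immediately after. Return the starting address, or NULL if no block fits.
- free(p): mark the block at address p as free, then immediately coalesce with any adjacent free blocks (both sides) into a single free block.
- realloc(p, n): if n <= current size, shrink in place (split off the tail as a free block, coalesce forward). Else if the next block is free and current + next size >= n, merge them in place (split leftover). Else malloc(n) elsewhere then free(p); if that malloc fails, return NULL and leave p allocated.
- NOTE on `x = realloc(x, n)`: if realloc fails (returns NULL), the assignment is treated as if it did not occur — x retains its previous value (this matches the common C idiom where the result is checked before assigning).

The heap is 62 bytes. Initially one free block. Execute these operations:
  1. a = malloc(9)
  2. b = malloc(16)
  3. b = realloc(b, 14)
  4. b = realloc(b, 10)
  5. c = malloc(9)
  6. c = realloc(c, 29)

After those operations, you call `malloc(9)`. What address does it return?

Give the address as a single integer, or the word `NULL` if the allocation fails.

Op 1: a = malloc(9) -> a = 0; heap: [0-8 ALLOC][9-61 FREE]
Op 2: b = malloc(16) -> b = 9; heap: [0-8 ALLOC][9-24 ALLOC][25-61 FREE]
Op 3: b = realloc(b, 14) -> b = 9; heap: [0-8 ALLOC][9-22 ALLOC][23-61 FREE]
Op 4: b = realloc(b, 10) -> b = 9; heap: [0-8 ALLOC][9-18 ALLOC][19-61 FREE]
Op 5: c = malloc(9) -> c = 19; heap: [0-8 ALLOC][9-18 ALLOC][19-27 ALLOC][28-61 FREE]
Op 6: c = realloc(c, 29) -> c = 19; heap: [0-8 ALLOC][9-18 ALLOC][19-47 ALLOC][48-61 FREE]
malloc(9): first-fit scan over [0-8 ALLOC][9-18 ALLOC][19-47 ALLOC][48-61 FREE] -> 48

Answer: 48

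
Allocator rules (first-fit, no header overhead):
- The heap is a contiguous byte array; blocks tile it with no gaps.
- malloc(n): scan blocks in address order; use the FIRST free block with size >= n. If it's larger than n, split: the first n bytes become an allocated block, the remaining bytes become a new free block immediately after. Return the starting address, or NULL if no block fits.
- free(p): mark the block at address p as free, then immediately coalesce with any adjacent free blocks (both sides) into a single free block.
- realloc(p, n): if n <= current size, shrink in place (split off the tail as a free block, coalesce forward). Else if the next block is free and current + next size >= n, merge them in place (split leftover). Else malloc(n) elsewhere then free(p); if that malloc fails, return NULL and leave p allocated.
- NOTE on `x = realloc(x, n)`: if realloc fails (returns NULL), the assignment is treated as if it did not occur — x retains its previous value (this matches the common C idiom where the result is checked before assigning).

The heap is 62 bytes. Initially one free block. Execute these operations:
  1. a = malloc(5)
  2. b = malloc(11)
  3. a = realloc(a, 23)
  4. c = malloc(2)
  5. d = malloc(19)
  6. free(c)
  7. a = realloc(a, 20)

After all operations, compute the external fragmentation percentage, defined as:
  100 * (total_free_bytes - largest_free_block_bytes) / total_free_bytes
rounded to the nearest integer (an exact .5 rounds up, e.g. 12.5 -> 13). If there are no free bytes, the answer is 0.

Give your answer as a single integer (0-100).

Op 1: a = malloc(5) -> a = 0; heap: [0-4 ALLOC][5-61 FREE]
Op 2: b = malloc(11) -> b = 5; heap: [0-4 ALLOC][5-15 ALLOC][16-61 FREE]
Op 3: a = realloc(a, 23) -> a = 16; heap: [0-4 FREE][5-15 ALLOC][16-38 ALLOC][39-61 FREE]
Op 4: c = malloc(2) -> c = 0; heap: [0-1 ALLOC][2-4 FREE][5-15 ALLOC][16-38 ALLOC][39-61 FREE]
Op 5: d = malloc(19) -> d = 39; heap: [0-1 ALLOC][2-4 FREE][5-15 ALLOC][16-38 ALLOC][39-57 ALLOC][58-61 FREE]
Op 6: free(c) -> (freed c); heap: [0-4 FREE][5-15 ALLOC][16-38 ALLOC][39-57 ALLOC][58-61 FREE]
Op 7: a = realloc(a, 20) -> a = 16; heap: [0-4 FREE][5-15 ALLOC][16-35 ALLOC][36-38 FREE][39-57 ALLOC][58-61 FREE]
Free blocks: [5 3 4] total_free=12 largest=5 -> 100*(12-5)/12 = 700/12 ≈ 58.333 -> rounds to 58

Answer: 58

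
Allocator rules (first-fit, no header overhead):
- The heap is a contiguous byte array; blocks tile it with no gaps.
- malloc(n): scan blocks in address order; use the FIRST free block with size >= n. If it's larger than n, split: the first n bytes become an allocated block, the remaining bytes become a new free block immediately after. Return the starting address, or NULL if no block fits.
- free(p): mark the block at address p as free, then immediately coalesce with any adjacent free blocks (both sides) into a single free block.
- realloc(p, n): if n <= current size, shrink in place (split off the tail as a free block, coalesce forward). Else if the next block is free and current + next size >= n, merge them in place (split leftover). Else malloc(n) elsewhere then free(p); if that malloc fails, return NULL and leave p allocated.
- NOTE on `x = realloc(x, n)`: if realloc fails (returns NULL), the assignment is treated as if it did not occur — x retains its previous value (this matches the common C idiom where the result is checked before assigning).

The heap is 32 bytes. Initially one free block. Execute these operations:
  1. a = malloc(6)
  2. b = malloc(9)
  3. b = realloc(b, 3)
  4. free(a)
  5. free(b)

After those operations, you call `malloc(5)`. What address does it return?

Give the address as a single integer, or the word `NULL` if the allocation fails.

Op 1: a = malloc(6) -> a = 0; heap: [0-5 ALLOC][6-31 FREE]
Op 2: b = malloc(9) -> b = 6; heap: [0-5 ALLOC][6-14 ALLOC][15-31 FREE]
Op 3: b = realloc(b, 3) -> b = 6; heap: [0-5 ALLOC][6-8 ALLOC][9-31 FREE]
Op 4: free(a) -> (freed a); heap: [0-5 FREE][6-8 ALLOC][9-31 FREE]
Op 5: free(b) -> (freed b); heap: [0-31 FREE]
malloc(5): first-fit scan over [0-31 FREE] -> 0

Answer: 0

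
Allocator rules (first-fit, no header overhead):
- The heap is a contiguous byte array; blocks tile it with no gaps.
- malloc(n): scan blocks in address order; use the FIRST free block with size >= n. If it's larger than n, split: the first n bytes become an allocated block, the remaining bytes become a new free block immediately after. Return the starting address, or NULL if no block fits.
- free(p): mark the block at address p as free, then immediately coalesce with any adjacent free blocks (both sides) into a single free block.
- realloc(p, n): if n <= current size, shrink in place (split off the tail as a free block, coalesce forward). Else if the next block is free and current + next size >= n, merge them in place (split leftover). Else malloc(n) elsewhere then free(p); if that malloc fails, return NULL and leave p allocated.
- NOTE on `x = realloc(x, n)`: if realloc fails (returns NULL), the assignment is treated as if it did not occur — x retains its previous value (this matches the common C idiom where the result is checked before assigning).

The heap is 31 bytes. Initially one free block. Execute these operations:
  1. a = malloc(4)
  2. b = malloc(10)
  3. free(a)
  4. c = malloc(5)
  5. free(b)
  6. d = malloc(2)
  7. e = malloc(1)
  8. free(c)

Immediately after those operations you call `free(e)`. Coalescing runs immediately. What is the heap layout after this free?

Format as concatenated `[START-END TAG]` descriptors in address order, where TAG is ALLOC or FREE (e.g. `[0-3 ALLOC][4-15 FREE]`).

Answer: [0-1 ALLOC][2-30 FREE]

Derivation:
Op 1: a = malloc(4) -> a = 0; heap: [0-3 ALLOC][4-30 FREE]
Op 2: b = malloc(10) -> b = 4; heap: [0-3 ALLOC][4-13 ALLOC][14-30 FREE]
Op 3: free(a) -> (freed a); heap: [0-3 FREE][4-13 ALLOC][14-30 FREE]
Op 4: c = malloc(5) -> c = 14; heap: [0-3 FREE][4-13 ALLOC][14-18 ALLOC][19-30 FREE]
Op 5: free(b) -> (freed b); heap: [0-13 FREE][14-18 ALLOC][19-30 FREE]
Op 6: d = malloc(2) -> d = 0; heap: [0-1 ALLOC][2-13 FREE][14-18 ALLOC][19-30 FREE]
Op 7: e = malloc(1) -> e = 2; heap: [0-1 ALLOC][2-2 ALLOC][3-13 FREE][14-18 ALLOC][19-30 FREE]
Op 8: free(c) -> (freed c); heap: [0-1 ALLOC][2-2 ALLOC][3-30 FREE]
free(e): e = 2 -> block [2-2 ALLOC]; mark free, coalesce with adjacent free neighbors -> [0-1 ALLOC][2-30 FREE]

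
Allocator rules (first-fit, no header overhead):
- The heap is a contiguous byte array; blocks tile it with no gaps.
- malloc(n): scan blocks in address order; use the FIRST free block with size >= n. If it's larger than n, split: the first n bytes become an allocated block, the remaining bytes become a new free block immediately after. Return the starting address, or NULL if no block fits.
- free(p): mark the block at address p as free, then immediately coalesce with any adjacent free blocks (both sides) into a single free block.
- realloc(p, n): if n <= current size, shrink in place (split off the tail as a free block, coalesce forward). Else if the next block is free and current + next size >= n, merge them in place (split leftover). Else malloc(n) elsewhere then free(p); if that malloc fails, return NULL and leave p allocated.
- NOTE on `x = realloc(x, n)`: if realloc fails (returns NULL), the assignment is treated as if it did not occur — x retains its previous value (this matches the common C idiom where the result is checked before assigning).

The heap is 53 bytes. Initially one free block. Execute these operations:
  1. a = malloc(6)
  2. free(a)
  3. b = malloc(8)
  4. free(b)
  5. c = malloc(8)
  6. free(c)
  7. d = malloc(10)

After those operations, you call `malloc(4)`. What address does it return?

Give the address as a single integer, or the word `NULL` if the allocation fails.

Answer: 10

Derivation:
Op 1: a = malloc(6) -> a = 0; heap: [0-5 ALLOC][6-52 FREE]
Op 2: free(a) -> (freed a); heap: [0-52 FREE]
Op 3: b = malloc(8) -> b = 0; heap: [0-7 ALLOC][8-52 FREE]
Op 4: free(b) -> (freed b); heap: [0-52 FREE]
Op 5: c = malloc(8) -> c = 0; heap: [0-7 ALLOC][8-52 FREE]
Op 6: free(c) -> (freed c); heap: [0-52 FREE]
Op 7: d = malloc(10) -> d = 0; heap: [0-9 ALLOC][10-52 FREE]
malloc(4): first-fit scan over [0-9 ALLOC][10-52 FREE] -> 10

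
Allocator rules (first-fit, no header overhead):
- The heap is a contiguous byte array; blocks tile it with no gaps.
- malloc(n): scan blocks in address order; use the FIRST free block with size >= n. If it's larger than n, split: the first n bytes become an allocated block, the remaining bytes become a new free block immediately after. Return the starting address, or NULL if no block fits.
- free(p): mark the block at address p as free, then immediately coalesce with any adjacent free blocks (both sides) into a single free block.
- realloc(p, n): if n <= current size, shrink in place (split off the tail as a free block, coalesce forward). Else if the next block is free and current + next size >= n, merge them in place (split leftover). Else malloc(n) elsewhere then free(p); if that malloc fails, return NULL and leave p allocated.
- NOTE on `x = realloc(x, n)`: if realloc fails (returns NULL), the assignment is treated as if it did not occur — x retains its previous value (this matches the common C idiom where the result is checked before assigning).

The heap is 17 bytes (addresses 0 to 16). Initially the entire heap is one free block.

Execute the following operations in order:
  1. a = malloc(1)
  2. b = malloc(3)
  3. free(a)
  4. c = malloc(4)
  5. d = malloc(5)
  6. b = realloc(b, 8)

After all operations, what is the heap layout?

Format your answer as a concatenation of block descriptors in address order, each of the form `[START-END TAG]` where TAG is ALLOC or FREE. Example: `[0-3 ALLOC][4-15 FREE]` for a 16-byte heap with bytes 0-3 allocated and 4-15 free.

Answer: [0-0 FREE][1-3 ALLOC][4-7 ALLOC][8-12 ALLOC][13-16 FREE]

Derivation:
Op 1: a = malloc(1) -> a = 0; heap: [0-0 ALLOC][1-16 FREE]
Op 2: b = malloc(3) -> b = 1; heap: [0-0 ALLOC][1-3 ALLOC][4-16 FREE]
Op 3: free(a) -> (freed a); heap: [0-0 FREE][1-3 ALLOC][4-16 FREE]
Op 4: c = malloc(4) -> c = 4; heap: [0-0 FREE][1-3 ALLOC][4-7 ALLOC][8-16 FREE]
Op 5: d = malloc(5) -> d = 8; heap: [0-0 FREE][1-3 ALLOC][4-7 ALLOC][8-12 ALLOC][13-16 FREE]
Op 6: b = realloc(b, 8) -> NULL (b unchanged); heap: [0-0 FREE][1-3 ALLOC][4-7 ALLOC][8-12 ALLOC][13-16 FREE]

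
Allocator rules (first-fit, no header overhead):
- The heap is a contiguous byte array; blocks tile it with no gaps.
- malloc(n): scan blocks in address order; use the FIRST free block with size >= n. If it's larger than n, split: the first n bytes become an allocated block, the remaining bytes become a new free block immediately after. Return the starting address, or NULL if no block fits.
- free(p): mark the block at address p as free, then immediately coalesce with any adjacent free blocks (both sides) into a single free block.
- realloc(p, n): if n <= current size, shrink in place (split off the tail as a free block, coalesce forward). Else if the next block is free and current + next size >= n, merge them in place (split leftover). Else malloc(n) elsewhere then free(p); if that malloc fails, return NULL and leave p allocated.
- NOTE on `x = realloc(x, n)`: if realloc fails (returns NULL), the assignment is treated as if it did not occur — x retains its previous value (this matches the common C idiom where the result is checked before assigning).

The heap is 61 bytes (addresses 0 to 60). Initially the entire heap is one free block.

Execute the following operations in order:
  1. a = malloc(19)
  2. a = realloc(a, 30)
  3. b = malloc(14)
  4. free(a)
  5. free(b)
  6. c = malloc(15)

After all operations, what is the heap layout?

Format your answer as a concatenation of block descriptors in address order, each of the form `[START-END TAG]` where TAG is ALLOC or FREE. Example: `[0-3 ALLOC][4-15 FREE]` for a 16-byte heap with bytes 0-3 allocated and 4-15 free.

Answer: [0-14 ALLOC][15-60 FREE]

Derivation:
Op 1: a = malloc(19) -> a = 0; heap: [0-18 ALLOC][19-60 FREE]
Op 2: a = realloc(a, 30) -> a = 0; heap: [0-29 ALLOC][30-60 FREE]
Op 3: b = malloc(14) -> b = 30; heap: [0-29 ALLOC][30-43 ALLOC][44-60 FREE]
Op 4: free(a) -> (freed a); heap: [0-29 FREE][30-43 ALLOC][44-60 FREE]
Op 5: free(b) -> (freed b); heap: [0-60 FREE]
Op 6: c = malloc(15) -> c = 0; heap: [0-14 ALLOC][15-60 FREE]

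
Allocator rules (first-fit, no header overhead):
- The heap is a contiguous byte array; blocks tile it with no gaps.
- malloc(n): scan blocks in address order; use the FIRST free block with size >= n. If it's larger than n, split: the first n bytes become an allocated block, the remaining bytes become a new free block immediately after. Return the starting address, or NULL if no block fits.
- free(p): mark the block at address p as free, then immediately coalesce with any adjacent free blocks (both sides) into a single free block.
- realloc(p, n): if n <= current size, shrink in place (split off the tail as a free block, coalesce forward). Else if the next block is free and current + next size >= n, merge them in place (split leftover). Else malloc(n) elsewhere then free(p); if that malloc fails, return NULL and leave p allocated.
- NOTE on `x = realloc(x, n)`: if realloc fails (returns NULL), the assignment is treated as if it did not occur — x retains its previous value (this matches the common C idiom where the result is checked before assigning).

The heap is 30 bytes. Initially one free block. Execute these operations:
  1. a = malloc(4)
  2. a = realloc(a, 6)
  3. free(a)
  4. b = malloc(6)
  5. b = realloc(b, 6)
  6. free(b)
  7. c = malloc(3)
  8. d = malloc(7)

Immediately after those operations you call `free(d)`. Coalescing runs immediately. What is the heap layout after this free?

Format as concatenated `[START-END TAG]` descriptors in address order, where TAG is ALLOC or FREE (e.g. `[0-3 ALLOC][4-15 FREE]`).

Answer: [0-2 ALLOC][3-29 FREE]

Derivation:
Op 1: a = malloc(4) -> a = 0; heap: [0-3 ALLOC][4-29 FREE]
Op 2: a = realloc(a, 6) -> a = 0; heap: [0-5 ALLOC][6-29 FREE]
Op 3: free(a) -> (freed a); heap: [0-29 FREE]
Op 4: b = malloc(6) -> b = 0; heap: [0-5 ALLOC][6-29 FREE]
Op 5: b = realloc(b, 6) -> b = 0; heap: [0-5 ALLOC][6-29 FREE]
Op 6: free(b) -> (freed b); heap: [0-29 FREE]
Op 7: c = malloc(3) -> c = 0; heap: [0-2 ALLOC][3-29 FREE]
Op 8: d = malloc(7) -> d = 3; heap: [0-2 ALLOC][3-9 ALLOC][10-29 FREE]
free(d): d = 3 -> block [3-9 ALLOC]; mark free, coalesce with adjacent free neighbors -> [0-2 ALLOC][3-29 FREE]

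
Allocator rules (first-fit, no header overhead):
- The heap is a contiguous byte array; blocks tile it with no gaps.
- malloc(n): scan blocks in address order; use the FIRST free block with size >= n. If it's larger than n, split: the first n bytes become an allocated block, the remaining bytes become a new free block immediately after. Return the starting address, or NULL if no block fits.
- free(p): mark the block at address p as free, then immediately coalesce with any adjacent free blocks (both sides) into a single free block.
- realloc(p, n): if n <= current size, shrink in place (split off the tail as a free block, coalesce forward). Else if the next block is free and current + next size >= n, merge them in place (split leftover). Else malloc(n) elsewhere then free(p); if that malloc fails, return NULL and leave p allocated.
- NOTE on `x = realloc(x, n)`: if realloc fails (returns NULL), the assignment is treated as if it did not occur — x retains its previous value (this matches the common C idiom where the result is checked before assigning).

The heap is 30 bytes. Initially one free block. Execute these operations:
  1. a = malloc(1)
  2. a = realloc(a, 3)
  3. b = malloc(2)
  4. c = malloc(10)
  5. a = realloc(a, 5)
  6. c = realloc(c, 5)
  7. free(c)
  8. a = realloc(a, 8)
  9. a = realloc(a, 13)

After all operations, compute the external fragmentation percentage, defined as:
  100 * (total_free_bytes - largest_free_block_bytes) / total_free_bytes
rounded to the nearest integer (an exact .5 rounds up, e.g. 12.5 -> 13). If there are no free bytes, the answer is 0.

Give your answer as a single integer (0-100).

Op 1: a = malloc(1) -> a = 0; heap: [0-0 ALLOC][1-29 FREE]
Op 2: a = realloc(a, 3) -> a = 0; heap: [0-2 ALLOC][3-29 FREE]
Op 3: b = malloc(2) -> b = 3; heap: [0-2 ALLOC][3-4 ALLOC][5-29 FREE]
Op 4: c = malloc(10) -> c = 5; heap: [0-2 ALLOC][3-4 ALLOC][5-14 ALLOC][15-29 FREE]
Op 5: a = realloc(a, 5) -> a = 15; heap: [0-2 FREE][3-4 ALLOC][5-14 ALLOC][15-19 ALLOC][20-29 FREE]
Op 6: c = realloc(c, 5) -> c = 5; heap: [0-2 FREE][3-4 ALLOC][5-9 ALLOC][10-14 FREE][15-19 ALLOC][20-29 FREE]
Op 7: free(c) -> (freed c); heap: [0-2 FREE][3-4 ALLOC][5-14 FREE][15-19 ALLOC][20-29 FREE]
Op 8: a = realloc(a, 8) -> a = 15; heap: [0-2 FREE][3-4 ALLOC][5-14 FREE][15-22 ALLOC][23-29 FREE]
Op 9: a = realloc(a, 13) -> a = 15; heap: [0-2 FREE][3-4 ALLOC][5-14 FREE][15-27 ALLOC][28-29 FREE]
Free blocks: [3 10 2] total_free=15 largest=10 -> 100*(15-10)/15 = 500/15 ≈ 33.333 -> rounds to 33

Answer: 33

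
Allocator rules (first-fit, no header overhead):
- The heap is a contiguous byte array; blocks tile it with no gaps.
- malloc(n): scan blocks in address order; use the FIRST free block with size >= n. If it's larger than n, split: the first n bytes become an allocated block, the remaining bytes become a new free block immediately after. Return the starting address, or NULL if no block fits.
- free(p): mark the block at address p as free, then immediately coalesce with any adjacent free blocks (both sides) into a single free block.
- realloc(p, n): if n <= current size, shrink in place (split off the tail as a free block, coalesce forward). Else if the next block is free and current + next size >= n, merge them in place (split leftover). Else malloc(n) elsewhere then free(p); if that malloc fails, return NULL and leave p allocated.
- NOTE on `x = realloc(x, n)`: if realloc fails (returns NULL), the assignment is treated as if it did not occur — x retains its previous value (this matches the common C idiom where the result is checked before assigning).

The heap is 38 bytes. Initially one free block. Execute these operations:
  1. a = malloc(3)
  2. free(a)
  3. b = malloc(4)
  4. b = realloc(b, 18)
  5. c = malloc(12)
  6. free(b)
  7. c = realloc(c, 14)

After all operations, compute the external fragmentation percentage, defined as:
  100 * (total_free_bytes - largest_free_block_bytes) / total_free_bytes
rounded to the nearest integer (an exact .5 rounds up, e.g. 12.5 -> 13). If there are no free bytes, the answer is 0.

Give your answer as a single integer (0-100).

Op 1: a = malloc(3) -> a = 0; heap: [0-2 ALLOC][3-37 FREE]
Op 2: free(a) -> (freed a); heap: [0-37 FREE]
Op 3: b = malloc(4) -> b = 0; heap: [0-3 ALLOC][4-37 FREE]
Op 4: b = realloc(b, 18) -> b = 0; heap: [0-17 ALLOC][18-37 FREE]
Op 5: c = malloc(12) -> c = 18; heap: [0-17 ALLOC][18-29 ALLOC][30-37 FREE]
Op 6: free(b) -> (freed b); heap: [0-17 FREE][18-29 ALLOC][30-37 FREE]
Op 7: c = realloc(c, 14) -> c = 18; heap: [0-17 FREE][18-31 ALLOC][32-37 FREE]
Free blocks: [18 6] total_free=24 largest=18 -> 100*(24-18)/24 = 600/24 = 25

Answer: 25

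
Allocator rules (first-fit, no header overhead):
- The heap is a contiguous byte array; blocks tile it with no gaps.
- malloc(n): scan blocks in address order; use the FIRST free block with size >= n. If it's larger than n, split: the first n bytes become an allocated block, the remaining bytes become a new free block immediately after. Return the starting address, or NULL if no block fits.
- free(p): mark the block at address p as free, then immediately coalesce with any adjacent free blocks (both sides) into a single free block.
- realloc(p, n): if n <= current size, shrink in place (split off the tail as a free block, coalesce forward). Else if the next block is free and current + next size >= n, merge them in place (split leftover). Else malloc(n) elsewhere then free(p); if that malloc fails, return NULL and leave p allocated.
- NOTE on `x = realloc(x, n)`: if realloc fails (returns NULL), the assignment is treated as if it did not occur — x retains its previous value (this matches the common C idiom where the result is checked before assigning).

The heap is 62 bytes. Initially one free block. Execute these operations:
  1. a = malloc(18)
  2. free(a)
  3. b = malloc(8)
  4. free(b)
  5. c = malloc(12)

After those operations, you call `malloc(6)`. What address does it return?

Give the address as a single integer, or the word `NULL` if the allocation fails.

Op 1: a = malloc(18) -> a = 0; heap: [0-17 ALLOC][18-61 FREE]
Op 2: free(a) -> (freed a); heap: [0-61 FREE]
Op 3: b = malloc(8) -> b = 0; heap: [0-7 ALLOC][8-61 FREE]
Op 4: free(b) -> (freed b); heap: [0-61 FREE]
Op 5: c = malloc(12) -> c = 0; heap: [0-11 ALLOC][12-61 FREE]
malloc(6): first-fit scan over [0-11 ALLOC][12-61 FREE] -> 12

Answer: 12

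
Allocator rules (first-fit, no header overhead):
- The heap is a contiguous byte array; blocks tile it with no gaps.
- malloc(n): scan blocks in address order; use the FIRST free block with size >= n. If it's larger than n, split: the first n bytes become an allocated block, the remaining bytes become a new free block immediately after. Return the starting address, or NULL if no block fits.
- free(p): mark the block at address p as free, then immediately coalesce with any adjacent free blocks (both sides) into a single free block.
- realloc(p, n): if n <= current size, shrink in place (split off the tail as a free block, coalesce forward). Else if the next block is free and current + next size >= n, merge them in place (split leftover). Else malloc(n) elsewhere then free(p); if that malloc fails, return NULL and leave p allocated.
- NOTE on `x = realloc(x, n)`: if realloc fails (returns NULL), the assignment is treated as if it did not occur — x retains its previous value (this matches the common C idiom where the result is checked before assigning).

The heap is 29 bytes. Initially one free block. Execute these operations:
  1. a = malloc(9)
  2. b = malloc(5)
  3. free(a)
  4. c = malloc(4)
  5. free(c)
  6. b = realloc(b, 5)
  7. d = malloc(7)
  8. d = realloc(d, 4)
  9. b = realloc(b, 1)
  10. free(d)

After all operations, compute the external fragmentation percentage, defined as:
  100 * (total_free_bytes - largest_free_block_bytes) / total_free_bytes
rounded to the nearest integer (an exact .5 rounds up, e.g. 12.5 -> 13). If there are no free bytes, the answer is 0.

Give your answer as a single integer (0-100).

Answer: 32

Derivation:
Op 1: a = malloc(9) -> a = 0; heap: [0-8 ALLOC][9-28 FREE]
Op 2: b = malloc(5) -> b = 9; heap: [0-8 ALLOC][9-13 ALLOC][14-28 FREE]
Op 3: free(a) -> (freed a); heap: [0-8 FREE][9-13 ALLOC][14-28 FREE]
Op 4: c = malloc(4) -> c = 0; heap: [0-3 ALLOC][4-8 FREE][9-13 ALLOC][14-28 FREE]
Op 5: free(c) -> (freed c); heap: [0-8 FREE][9-13 ALLOC][14-28 FREE]
Op 6: b = realloc(b, 5) -> b = 9; heap: [0-8 FREE][9-13 ALLOC][14-28 FREE]
Op 7: d = malloc(7) -> d = 0; heap: [0-6 ALLOC][7-8 FREE][9-13 ALLOC][14-28 FREE]
Op 8: d = realloc(d, 4) -> d = 0; heap: [0-3 ALLOC][4-8 FREE][9-13 ALLOC][14-28 FREE]
Op 9: b = realloc(b, 1) -> b = 9; heap: [0-3 ALLOC][4-8 FREE][9-9 ALLOC][10-28 FREE]
Op 10: free(d) -> (freed d); heap: [0-8 FREE][9-9 ALLOC][10-28 FREE]
Free blocks: [9 19] total_free=28 largest=19 -> 100*(28-19)/28 = 900/28 ≈ 32.143 -> rounds to 32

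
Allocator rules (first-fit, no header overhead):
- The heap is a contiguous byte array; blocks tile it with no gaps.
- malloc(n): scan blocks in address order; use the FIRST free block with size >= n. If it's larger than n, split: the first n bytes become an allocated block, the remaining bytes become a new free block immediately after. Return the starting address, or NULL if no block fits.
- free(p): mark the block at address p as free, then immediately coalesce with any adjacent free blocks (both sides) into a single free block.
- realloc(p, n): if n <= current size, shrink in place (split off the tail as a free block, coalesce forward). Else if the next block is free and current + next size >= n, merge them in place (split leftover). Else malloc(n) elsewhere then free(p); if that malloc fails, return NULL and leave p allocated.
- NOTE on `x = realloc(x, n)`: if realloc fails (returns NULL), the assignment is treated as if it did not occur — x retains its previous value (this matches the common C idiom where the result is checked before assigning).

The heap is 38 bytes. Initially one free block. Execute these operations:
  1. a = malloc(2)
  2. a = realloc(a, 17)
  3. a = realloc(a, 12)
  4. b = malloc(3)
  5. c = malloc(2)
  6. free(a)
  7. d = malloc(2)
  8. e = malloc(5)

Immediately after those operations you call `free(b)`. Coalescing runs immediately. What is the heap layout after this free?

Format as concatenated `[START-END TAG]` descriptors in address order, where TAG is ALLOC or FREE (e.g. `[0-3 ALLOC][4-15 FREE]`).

Answer: [0-1 ALLOC][2-6 ALLOC][7-14 FREE][15-16 ALLOC][17-37 FREE]

Derivation:
Op 1: a = malloc(2) -> a = 0; heap: [0-1 ALLOC][2-37 FREE]
Op 2: a = realloc(a, 17) -> a = 0; heap: [0-16 ALLOC][17-37 FREE]
Op 3: a = realloc(a, 12) -> a = 0; heap: [0-11 ALLOC][12-37 FREE]
Op 4: b = malloc(3) -> b = 12; heap: [0-11 ALLOC][12-14 ALLOC][15-37 FREE]
Op 5: c = malloc(2) -> c = 15; heap: [0-11 ALLOC][12-14 ALLOC][15-16 ALLOC][17-37 FREE]
Op 6: free(a) -> (freed a); heap: [0-11 FREE][12-14 ALLOC][15-16 ALLOC][17-37 FREE]
Op 7: d = malloc(2) -> d = 0; heap: [0-1 ALLOC][2-11 FREE][12-14 ALLOC][15-16 ALLOC][17-37 FREE]
Op 8: e = malloc(5) -> e = 2; heap: [0-1 ALLOC][2-6 ALLOC][7-11 FREE][12-14 ALLOC][15-16 ALLOC][17-37 FREE]
free(b): b = 12 -> block [12-14 ALLOC]; mark free, coalesce with adjacent free neighbors -> [0-1 ALLOC][2-6 ALLOC][7-14 FREE][15-16 ALLOC][17-37 FREE]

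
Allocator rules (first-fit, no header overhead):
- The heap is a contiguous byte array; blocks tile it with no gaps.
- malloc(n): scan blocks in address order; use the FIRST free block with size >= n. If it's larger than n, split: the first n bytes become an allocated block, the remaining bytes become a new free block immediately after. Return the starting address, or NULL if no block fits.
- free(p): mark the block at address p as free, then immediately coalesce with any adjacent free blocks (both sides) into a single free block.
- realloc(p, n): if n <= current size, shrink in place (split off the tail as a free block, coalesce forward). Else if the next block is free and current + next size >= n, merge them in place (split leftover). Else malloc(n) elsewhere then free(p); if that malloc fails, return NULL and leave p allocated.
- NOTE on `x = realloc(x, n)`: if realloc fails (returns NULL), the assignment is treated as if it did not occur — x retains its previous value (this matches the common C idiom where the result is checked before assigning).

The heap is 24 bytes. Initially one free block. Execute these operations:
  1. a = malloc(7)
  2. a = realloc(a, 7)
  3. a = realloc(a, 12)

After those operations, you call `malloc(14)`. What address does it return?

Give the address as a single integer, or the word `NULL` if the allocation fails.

Op 1: a = malloc(7) -> a = 0; heap: [0-6 ALLOC][7-23 FREE]
Op 2: a = realloc(a, 7) -> a = 0; heap: [0-6 ALLOC][7-23 FREE]
Op 3: a = realloc(a, 12) -> a = 0; heap: [0-11 ALLOC][12-23 FREE]
malloc(14): first-fit scan over [0-11 ALLOC][12-23 FREE] -> NULL

Answer: NULL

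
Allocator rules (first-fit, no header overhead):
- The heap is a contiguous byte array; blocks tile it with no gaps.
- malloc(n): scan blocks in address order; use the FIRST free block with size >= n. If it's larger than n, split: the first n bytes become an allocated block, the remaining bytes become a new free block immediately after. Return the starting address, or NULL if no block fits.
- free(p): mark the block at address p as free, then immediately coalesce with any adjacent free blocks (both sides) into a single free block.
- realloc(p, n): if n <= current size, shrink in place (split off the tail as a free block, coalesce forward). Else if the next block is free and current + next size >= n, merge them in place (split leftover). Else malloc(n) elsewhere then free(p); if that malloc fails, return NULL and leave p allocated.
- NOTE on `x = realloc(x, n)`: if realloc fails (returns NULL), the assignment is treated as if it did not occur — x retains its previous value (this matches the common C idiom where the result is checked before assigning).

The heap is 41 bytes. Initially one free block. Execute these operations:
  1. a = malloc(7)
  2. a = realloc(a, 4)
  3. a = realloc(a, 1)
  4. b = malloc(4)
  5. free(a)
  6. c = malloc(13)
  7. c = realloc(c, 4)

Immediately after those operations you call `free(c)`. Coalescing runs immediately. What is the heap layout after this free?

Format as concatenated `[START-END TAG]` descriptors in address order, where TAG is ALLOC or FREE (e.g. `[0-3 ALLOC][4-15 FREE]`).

Answer: [0-0 FREE][1-4 ALLOC][5-40 FREE]

Derivation:
Op 1: a = malloc(7) -> a = 0; heap: [0-6 ALLOC][7-40 FREE]
Op 2: a = realloc(a, 4) -> a = 0; heap: [0-3 ALLOC][4-40 FREE]
Op 3: a = realloc(a, 1) -> a = 0; heap: [0-0 ALLOC][1-40 FREE]
Op 4: b = malloc(4) -> b = 1; heap: [0-0 ALLOC][1-4 ALLOC][5-40 FREE]
Op 5: free(a) -> (freed a); heap: [0-0 FREE][1-4 ALLOC][5-40 FREE]
Op 6: c = malloc(13) -> c = 5; heap: [0-0 FREE][1-4 ALLOC][5-17 ALLOC][18-40 FREE]
Op 7: c = realloc(c, 4) -> c = 5; heap: [0-0 FREE][1-4 ALLOC][5-8 ALLOC][9-40 FREE]
free(c): c = 5 -> block [5-8 ALLOC]; mark free, coalesce with adjacent free neighbors -> [0-0 FREE][1-4 ALLOC][5-40 FREE]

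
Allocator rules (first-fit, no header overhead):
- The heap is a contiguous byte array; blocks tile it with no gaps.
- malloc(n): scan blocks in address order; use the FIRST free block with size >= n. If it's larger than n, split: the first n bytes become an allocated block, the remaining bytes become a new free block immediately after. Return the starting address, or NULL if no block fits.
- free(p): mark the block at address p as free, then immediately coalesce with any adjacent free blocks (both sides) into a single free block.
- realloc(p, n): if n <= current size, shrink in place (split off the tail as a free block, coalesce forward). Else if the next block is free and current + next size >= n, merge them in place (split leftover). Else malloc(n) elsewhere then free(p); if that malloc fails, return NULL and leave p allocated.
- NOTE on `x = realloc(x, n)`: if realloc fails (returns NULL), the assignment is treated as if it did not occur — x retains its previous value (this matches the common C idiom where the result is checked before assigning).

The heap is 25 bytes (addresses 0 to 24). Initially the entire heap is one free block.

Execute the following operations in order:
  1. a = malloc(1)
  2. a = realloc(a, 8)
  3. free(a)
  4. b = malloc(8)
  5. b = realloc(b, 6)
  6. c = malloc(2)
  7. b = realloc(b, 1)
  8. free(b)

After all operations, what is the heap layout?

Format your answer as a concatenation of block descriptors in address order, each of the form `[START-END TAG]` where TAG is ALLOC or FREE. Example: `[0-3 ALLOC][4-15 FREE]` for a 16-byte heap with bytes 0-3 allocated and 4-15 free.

Op 1: a = malloc(1) -> a = 0; heap: [0-0 ALLOC][1-24 FREE]
Op 2: a = realloc(a, 8) -> a = 0; heap: [0-7 ALLOC][8-24 FREE]
Op 3: free(a) -> (freed a); heap: [0-24 FREE]
Op 4: b = malloc(8) -> b = 0; heap: [0-7 ALLOC][8-24 FREE]
Op 5: b = realloc(b, 6) -> b = 0; heap: [0-5 ALLOC][6-24 FREE]
Op 6: c = malloc(2) -> c = 6; heap: [0-5 ALLOC][6-7 ALLOC][8-24 FREE]
Op 7: b = realloc(b, 1) -> b = 0; heap: [0-0 ALLOC][1-5 FREE][6-7 ALLOC][8-24 FREE]
Op 8: free(b) -> (freed b); heap: [0-5 FREE][6-7 ALLOC][8-24 FREE]

Answer: [0-5 FREE][6-7 ALLOC][8-24 FREE]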